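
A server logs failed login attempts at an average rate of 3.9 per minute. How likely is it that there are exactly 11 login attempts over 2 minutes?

Over the interval, μ = 3.9 × 2 = 7.8 (2 minutes).
P(N = 11) = e^(−μ) μ^11/11! = e^(−7.8) · 7.8^11/39916800 ≈ 0.0667.

0.0667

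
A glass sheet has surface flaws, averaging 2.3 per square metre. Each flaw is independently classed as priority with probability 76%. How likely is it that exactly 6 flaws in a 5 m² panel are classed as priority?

Thinning: the flaws that are classed as priority themselves form a Poisson process with rate 0.76 × 2.3 = 1.748 per square metre.
Over the interval, μ = 1.748 × 5 = 8.74 (a 5 m² panel = 5 square metres).
P(N = 6) = e^(−8.74) · 8.74^6/6! ≈ 0.0991.

0.0991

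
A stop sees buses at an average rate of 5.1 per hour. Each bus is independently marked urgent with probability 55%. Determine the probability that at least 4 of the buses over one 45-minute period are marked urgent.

Thinning: the buses that are marked urgent themselves form a Poisson process with rate 0.55 × 5.1 = 2.805 per hour.
Over the interval, μ = 2.805 × 0.75 = 2.10375 (a 45-minute period = 0.75 hours).
P(N ≥ 4) = 1 − P(N ≤ 3) ≈ 0.1621.

0.1621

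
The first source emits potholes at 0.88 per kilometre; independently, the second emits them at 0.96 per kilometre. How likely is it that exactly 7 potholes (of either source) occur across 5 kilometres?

Independent Poisson processes superpose: combined rate λ = 0.88 + 0.96 = 1.84 per kilometre.
Over the interval, μ = 1.84 × 5 = 9.2 (5 kilometres).
P(N = 7) = e^(−9.2) · 9.2^7/7! ≈ 0.1118.

0.1118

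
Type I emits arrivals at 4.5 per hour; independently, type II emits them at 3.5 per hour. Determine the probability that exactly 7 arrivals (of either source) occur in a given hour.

Independent Poisson processes superpose: combined rate λ = 4.5 + 3.5 = 8 per hour.
So μ = 8.
P(N = 7) = e^(−8) · 8^7/7! ≈ 0.1396.

0.1396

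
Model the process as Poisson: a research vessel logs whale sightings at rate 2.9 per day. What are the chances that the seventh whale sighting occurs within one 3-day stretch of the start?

Over the interval, μ = 2.9 × 3 = 8.7 (a 3-day stretch = 3 days).
The seventh arrival falls in the interval iff at least 7 events occur there: P(S_7 ≤ t) = P(N ≥ 7) = 1 − P(N ≤ 6) ≈ 0.7645.

0.7645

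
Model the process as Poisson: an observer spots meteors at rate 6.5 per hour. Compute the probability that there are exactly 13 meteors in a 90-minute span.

Over the interval, μ = 6.5 × 1.5 = 9.75 (a 90-minute span = 1.5 hours).
P(N = 13) = e^(−μ) μ^13/13! = e^(−9.75) · 9.75^13/6227020800 ≈ 0.0674.

0.0674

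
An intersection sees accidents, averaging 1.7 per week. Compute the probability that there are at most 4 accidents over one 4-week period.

Over the interval, μ = 1.7 × 4 = 6.8 (a 4-week period = 4 weeks).
P(N ≤ 4) = Σ_{j=0}^{4} e^(−μ) μ^j/j! ≈ 0.1920.

0.1920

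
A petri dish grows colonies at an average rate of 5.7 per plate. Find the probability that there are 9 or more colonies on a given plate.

0.1234

With mean μ = 5.7 per plate,
P(N ≥ 9) = 1 − P(N ≤ 8) = 1 − Σ_{j=0}^{8} e^(−μ) μ^j/j! ≈ 0.1234.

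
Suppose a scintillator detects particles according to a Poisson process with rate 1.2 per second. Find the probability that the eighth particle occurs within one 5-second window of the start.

0.2560

Over the interval, μ = 1.2 × 5 = 6 (a 5-second window = 5 seconds).
The eighth arrival falls in the interval iff at least 8 events occur there: P(S_8 ≤ t) = P(N ≥ 8) = 1 − P(N ≤ 7) ≈ 0.2560.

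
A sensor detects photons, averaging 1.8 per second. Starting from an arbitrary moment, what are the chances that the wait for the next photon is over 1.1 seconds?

0.1381

The wait for the next event is exponential with rate λ = 1.8 per second.
P(T > 1.1) = e^(−λt) = e^(−1.8 × 1.1) = e^(−1.98) ≈ 0.1381.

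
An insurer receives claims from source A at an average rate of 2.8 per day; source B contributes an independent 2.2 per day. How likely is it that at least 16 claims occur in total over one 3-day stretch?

0.4319

Independent Poisson processes superpose: combined rate λ = 2.8 + 2.2 = 5 per day.
Over the interval, μ = 5 × 3 = 15 (a 3-day stretch = 3 days).
P(N ≥ 16) = 1 − P(N ≤ 15) ≈ 0.4319.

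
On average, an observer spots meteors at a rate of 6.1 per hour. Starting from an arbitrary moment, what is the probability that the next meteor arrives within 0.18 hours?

Inter-arrival times are exponential with rate λ = 6.1 per hour.
P(T ≤ 0.18) = 1 − e^(−λt) = 1 − e^(−6.1 × 0.18) = 1 − e^(−1.098) ≈ 0.6665.

0.6665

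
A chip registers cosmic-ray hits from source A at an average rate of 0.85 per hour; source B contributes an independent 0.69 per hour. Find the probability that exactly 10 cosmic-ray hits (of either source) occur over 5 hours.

Independent Poisson processes superpose: combined rate λ = 0.85 + 0.69 = 1.54 per hour.
Over the interval, μ = 1.54 × 5 = 7.7 (5 hours).
P(N = 10) = e^(−7.7) · 7.7^10/10! ≈ 0.0914.

0.0914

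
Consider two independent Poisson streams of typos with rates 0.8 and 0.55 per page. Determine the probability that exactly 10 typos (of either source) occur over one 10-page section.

Independent Poisson processes superpose: combined rate λ = 0.8 + 0.55 = 1.35 per page.
Over the interval, μ = 1.35 × 10 = 13.5 (a 10-page section = 10 pages).
P(N = 10) = e^(−13.5) · 13.5^10/10! ≈ 0.0760.

0.0760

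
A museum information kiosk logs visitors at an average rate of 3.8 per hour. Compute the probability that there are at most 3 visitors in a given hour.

0.4735

With mean μ = 3.8 per hour,
P(N ≤ 3) = Σ_{j=0}^{3} e^(−μ) μ^j/j! ≈ 0.4735.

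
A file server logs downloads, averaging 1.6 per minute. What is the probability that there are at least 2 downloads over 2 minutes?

0.8288

Over the interval, μ = 1.6 × 2 = 3.2 (2 minutes).
P(N ≥ 2) = 1 − P(N ≤ 1) = 1 − Σ_{j=0}^{1} e^(−μ) μ^j/j! ≈ 0.8288.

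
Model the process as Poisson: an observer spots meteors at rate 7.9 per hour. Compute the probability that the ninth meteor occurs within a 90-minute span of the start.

Over the interval, μ = 7.9 × 1.5 = 11.85 (a 90-minute span = 1.5 hours).
The ninth arrival falls in the interval iff at least 9 events occur there: P(S_9 ≤ t) = P(N ≥ 9) = 1 − P(N ≤ 8) ≈ 0.8349.

0.8349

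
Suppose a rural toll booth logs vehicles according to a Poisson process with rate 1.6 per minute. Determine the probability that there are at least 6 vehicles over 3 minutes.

Over the interval, μ = 1.6 × 3 = 4.8 (3 minutes).
P(N ≥ 6) = 1 − P(N ≤ 5) = 1 − Σ_{j=0}^{5} e^(−μ) μ^j/j! ≈ 0.3490.

0.3490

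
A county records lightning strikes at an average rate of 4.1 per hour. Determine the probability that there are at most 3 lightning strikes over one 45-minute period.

Over the interval, μ = 4.1 × 0.75 = 3.075 (a 45-minute period = 0.75 hours).
P(N ≤ 3) = Σ_{j=0}^{3} e^(−μ) μ^j/j! ≈ 0.6304.

0.6304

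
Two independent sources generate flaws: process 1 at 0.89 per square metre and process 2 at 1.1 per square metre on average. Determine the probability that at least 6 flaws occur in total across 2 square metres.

0.2118

Independent Poisson processes superpose: combined rate λ = 0.89 + 1.1 = 1.99 per square metre.
Over the interval, μ = 1.99 × 2 = 3.98 (2 square metres).
P(N ≥ 6) = 1 − P(N ≤ 5) ≈ 0.2118.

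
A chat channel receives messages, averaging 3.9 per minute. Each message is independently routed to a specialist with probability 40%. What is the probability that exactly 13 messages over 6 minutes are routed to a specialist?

Thinning: the messages that are routed to a specialist themselves form a Poisson process with rate 0.4 × 3.9 = 1.56 per minute.
Over the interval, μ = 1.56 × 6 = 9.36 (6 minutes).
P(N = 13) = e^(−9.36) · 9.36^13/13! ≈ 0.0585.

0.0585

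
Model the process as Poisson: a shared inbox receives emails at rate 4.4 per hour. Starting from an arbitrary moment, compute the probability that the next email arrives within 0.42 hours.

Inter-arrival times are exponential with rate λ = 4.4 per hour.
P(T ≤ 0.42) = 1 − e^(−λt) = 1 − e^(−4.4 × 0.42) = 1 − e^(−1.848) ≈ 0.8424.

0.8424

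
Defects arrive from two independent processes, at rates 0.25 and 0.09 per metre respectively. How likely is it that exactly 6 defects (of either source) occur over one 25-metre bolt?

0.1066

Independent Poisson processes superpose: combined rate λ = 0.25 + 0.09 = 0.34 per metre.
Over the interval, μ = 0.34 × 25 = 8.5 (a 25-metre bolt = 25 metres).
P(N = 6) = e^(−8.5) · 8.5^6/6! ≈ 0.1066.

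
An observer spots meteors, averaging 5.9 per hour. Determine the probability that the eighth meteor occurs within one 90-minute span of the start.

Over the interval, μ = 5.9 × 1.5 = 8.85 (a 90-minute span = 1.5 hours).
The eighth arrival falls in the interval iff at least 8 events occur there: P(S_8 ≤ t) = P(N ≥ 8) = 1 − P(N ≤ 7) ≈ 0.6582.

0.6582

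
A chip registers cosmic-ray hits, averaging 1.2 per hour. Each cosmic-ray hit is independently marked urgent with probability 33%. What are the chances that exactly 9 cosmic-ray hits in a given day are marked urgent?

Thinning: the cosmic-ray hits that are marked urgent themselves form a Poisson process with rate 0.33 × 1.2 = 0.396 per hour.
Over the interval, μ = 0.396 × 24 = 9.504 (a day = 24 hours).
P(N = 9) = e^(−9.504) · 9.504^9/9! ≈ 0.1300.

0.1300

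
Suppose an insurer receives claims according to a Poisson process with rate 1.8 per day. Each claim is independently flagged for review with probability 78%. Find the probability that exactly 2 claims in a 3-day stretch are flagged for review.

Thinning: the claims that are flagged for review themselves form a Poisson process with rate 0.78 × 1.8 = 1.404 per day.
Over the interval, μ = 1.404 × 3 = 4.212 (a 3-day stretch = 3 days).
P(N = 2) = e^(−4.212) · 4.212^2/2! ≈ 0.1314.

0.1314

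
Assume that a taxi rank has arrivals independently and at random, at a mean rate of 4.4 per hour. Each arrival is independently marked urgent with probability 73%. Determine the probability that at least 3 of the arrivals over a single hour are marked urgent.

Thinning: the arrivals that are marked urgent themselves form a Poisson process with rate 0.73 × 4.4 = 3.212 per hour.
So μ = 3.212.
P(N ≥ 3) = 1 − P(N ≤ 2) ≈ 0.6226.

0.6226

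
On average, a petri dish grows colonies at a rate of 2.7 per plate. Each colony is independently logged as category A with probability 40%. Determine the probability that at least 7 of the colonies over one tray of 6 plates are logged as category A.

Thinning: the colonies that are logged as category A themselves form a Poisson process with rate 0.4 × 2.7 = 1.08 per plate.
Over the interval, μ = 1.08 × 6 = 6.48 (a tray of 6 plates = 6 plates).
P(N ≥ 7) = 1 − P(N ≤ 6) ≈ 0.4703.

0.4703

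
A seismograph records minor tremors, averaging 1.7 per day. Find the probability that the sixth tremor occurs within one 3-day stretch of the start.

Over the interval, μ = 1.7 × 3 = 5.1 (a 3-day stretch = 3 days).
The sixth arrival falls in the interval iff at least 6 events occur there: P(S_6 ≤ t) = P(N ≥ 6) = 1 − P(N ≤ 5) ≈ 0.4016.

0.4016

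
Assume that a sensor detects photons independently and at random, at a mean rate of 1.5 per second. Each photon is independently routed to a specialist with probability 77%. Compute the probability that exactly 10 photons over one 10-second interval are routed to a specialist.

0.1122

Thinning: the photons that are routed to a specialist themselves form a Poisson process with rate 0.77 × 1.5 = 1.155 per second.
Over the interval, μ = 1.155 × 10 = 11.55 (a 10-second interval = 10 seconds).
P(N = 10) = e^(−11.55) · 11.55^10/10! ≈ 0.1122.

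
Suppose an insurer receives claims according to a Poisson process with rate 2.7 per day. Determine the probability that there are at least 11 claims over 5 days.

Over the interval, μ = 2.7 × 5 = 13.5 (5 days).
P(N ≥ 11) = 1 − P(N ≤ 10) = 1 − Σ_{j=0}^{10} e^(−μ) μ^j/j! ≈ 0.7888.

0.7888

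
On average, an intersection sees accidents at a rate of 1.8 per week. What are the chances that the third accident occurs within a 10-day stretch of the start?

0.4744

Over the interval, μ = 1.8 × 10/7 ≈ 2.57143 (a 10-day stretch = 10/7 weeks).
The third arrival falls in the interval iff at least 3 events occur there: P(S_3 ≤ t) = P(N ≥ 3) = 1 − P(N ≤ 2) ≈ 0.4744.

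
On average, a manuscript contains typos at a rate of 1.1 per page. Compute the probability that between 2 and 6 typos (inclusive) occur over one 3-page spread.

0.7904

Over the interval, μ = 1.1 × 3 = 3.3 (a 3-page spread = 3 pages).
P(2 ≤ N ≤ 6) = Σ_{j=2}^{6} e^(−3.3) · 3.3^j/j! ≈ 0.7904.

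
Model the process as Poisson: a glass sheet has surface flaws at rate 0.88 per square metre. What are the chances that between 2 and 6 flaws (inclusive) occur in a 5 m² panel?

0.7773

Over the interval, μ = 0.88 × 5 = 4.4 (a 5 m² panel = 5 square metres).
P(2 ≤ N ≤ 6) = Σ_{j=2}^{6} e^(−4.4) · 4.4^j/j! ≈ 0.7773.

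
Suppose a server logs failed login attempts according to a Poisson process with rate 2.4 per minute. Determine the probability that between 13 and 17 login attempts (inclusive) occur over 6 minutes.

0.4772

Over the interval, μ = 2.4 × 6 = 14.4 (6 minutes).
P(13 ≤ N ≤ 17) = Σ_{j=13}^{17} e^(−14.4) · 14.4^j/j! ≈ 0.4772.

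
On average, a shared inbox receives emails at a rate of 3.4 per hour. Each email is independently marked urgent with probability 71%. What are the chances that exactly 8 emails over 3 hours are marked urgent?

0.1343

Thinning: the emails that are marked urgent themselves form a Poisson process with rate 0.71 × 3.4 = 2.414 per hour.
Over the interval, μ = 2.414 × 3 = 7.242 (3 hours).
P(N = 8) = e^(−7.242) · 7.242^8/8! ≈ 0.1343.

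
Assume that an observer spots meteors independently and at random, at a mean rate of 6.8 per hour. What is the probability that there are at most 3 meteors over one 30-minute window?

0.5584

Over the interval, μ = 6.8 × 0.5 = 3.4 (a 30-minute window = 0.5 hours).
P(N ≤ 3) = Σ_{j=0}^{3} e^(−μ) μ^j/j! ≈ 0.5584.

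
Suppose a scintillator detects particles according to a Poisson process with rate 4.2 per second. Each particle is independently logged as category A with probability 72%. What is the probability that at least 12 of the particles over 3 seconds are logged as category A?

0.2040

Thinning: the particles that are logged as category A themselves form a Poisson process with rate 0.72 × 4.2 = 3.024 per second.
Over the interval, μ = 3.024 × 3 = 9.072 (3 seconds).
P(N ≥ 12) = 1 − P(N ≤ 11) ≈ 0.2040.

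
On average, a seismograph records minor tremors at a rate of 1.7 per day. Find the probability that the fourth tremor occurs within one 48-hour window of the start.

Over the interval, μ = 1.7 × 2 = 3.4 (a 48-hour window = 2 days).
The fourth arrival falls in the interval iff at least 4 events occur there: P(S_4 ≤ t) = P(N ≥ 4) = 1 − P(N ≤ 3) ≈ 0.4416.

0.4416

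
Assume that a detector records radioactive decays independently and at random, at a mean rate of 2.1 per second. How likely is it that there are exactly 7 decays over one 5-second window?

Over the interval, μ = 2.1 × 5 = 10.5 (a 5-second window = 5 seconds).
P(N = 7) = e^(−μ) μ^7/7! = e^(−10.5) · 10.5^7/5040 ≈ 0.0769.

0.0769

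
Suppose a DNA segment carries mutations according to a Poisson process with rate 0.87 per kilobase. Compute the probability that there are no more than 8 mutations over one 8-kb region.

0.7343

Over the interval, μ = 0.87 × 8 = 6.96 (an 8-kb region = 8 kilobases).
P(N ≤ 8) = Σ_{j=0}^{8} e^(−μ) μ^j/j! ≈ 0.7343.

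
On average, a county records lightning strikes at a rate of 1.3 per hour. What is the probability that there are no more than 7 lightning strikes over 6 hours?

0.4812

Over the interval, μ = 1.3 × 6 = 7.8 (6 hours).
P(N ≤ 7) = Σ_{j=0}^{7} e^(−μ) μ^j/j! ≈ 0.4812.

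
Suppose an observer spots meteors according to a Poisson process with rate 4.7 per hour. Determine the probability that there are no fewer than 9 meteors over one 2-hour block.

0.5958

Over the interval, μ = 4.7 × 2 = 9.4 (a 2-hour block = 2 hours).
P(N ≥ 9) = 1 − P(N ≤ 8) = 1 − Σ_{j=0}^{8} e^(−μ) μ^j/j! ≈ 0.5958.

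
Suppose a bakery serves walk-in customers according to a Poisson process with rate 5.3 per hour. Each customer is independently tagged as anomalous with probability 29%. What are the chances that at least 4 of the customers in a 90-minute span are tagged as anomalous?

0.2018

Thinning: the customers that are tagged as anomalous themselves form a Poisson process with rate 0.29 × 5.3 = 1.537 per hour.
Over the interval, μ = 1.537 × 1.5 = 2.3055 (a 90-minute span = 1.5 hours).
P(N ≥ 4) = 1 − P(N ≤ 3) ≈ 0.2018.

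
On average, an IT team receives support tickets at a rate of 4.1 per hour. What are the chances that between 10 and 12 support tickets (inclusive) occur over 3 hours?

0.3245

Over the interval, μ = 4.1 × 3 = 12.3 (3 hours).
P(10 ≤ N ≤ 12) = Σ_{j=10}^{12} e^(−12.3) · 12.3^j/j! ≈ 0.3245.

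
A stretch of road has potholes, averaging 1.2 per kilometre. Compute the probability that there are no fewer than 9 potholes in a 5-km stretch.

Over the interval, μ = 1.2 × 5 = 6 (a 5-km stretch = 5 kilometres).
P(N ≥ 9) = 1 − P(N ≤ 8) = 1 − Σ_{j=0}^{8} e^(−μ) μ^j/j! ≈ 0.1528.

0.1528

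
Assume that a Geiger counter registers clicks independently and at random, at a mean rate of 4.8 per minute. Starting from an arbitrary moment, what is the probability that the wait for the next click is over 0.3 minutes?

The wait for the next event is exponential with rate λ = 4.8 per minute.
P(T > 0.3) = e^(−λt) = e^(−4.8 × 0.3) = e^(−1.44) ≈ 0.2369.

0.2369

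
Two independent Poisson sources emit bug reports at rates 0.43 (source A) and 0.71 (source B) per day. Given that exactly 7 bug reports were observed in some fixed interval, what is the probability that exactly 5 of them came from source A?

0.0622

Given the total, each event is independently from source A with probability p = λ_A/(λ_A+λ_B) = 0.43/1.14 ≈ 0.3772.
So K ~ Binomial(7, 0.43/1.14): P(K = 5) = C(7,5) · (0.43/1.14)^5 · (0.71/1.14)^2 ≈ 0.0622.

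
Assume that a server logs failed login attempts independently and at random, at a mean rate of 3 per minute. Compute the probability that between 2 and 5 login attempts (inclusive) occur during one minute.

0.7169

With mean μ = 3 per minute,
P(2 ≤ N ≤ 5) = Σ_{j=2}^{5} e^(−3) · 3^j/j! ≈ 0.7169.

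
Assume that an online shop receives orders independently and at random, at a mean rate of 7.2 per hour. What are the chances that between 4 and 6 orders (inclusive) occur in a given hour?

With mean μ = 7.2 per hour,
P(4 ≤ N ≤ 6) = Σ_{j=4}^{6} e^(−7.2) · 7.2^j/j! ≈ 0.3484.

0.3484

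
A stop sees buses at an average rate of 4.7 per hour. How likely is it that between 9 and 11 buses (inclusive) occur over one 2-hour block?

0.3583

Over the interval, μ = 4.7 × 2 = 9.4 (a 2-hour block = 2 hours).
P(9 ≤ N ≤ 11) = Σ_{j=9}^{11} e^(−9.4) · 9.4^j/j! ≈ 0.3583.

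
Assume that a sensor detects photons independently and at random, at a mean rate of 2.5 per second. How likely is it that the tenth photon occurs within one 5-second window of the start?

Over the interval, μ = 2.5 × 5 = 12.5 (a 5-second window = 5 seconds).
The tenth arrival falls in the interval iff at least 10 events occur there: P(S_10 ≤ t) = P(N ≥ 10) = 1 − P(N ≤ 9) ≈ 0.7986.

0.7986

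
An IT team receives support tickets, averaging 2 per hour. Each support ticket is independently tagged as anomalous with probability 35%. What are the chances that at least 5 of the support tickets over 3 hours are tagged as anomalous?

0.0621

Thinning: the support tickets that are tagged as anomalous themselves form a Poisson process with rate 0.35 × 2 = 0.7 per hour.
Over the interval, μ = 0.7 × 3 = 2.1 (3 hours).
P(N ≥ 5) = 1 − P(N ≤ 4) ≈ 0.0621.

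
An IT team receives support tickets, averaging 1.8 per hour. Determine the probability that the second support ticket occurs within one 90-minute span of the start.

0.7513

Over the interval, μ = 1.8 × 1.5 = 2.7 (a 90-minute span = 1.5 hours).
The second arrival falls in the interval iff at least 2 events occur there: P(S_2 ≤ t) = P(N ≥ 2) = 1 − P(N ≤ 1) ≈ 0.7513.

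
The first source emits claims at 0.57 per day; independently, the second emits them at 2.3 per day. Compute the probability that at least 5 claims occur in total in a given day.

0.1634

Independent Poisson processes superpose: combined rate λ = 0.57 + 2.3 = 2.87 per day.
So μ = 2.87.
P(N ≥ 5) = 1 − P(N ≤ 4) ≈ 0.1634.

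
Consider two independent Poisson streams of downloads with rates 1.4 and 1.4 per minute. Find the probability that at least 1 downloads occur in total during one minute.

Independent Poisson processes superpose: combined rate λ = 1.4 + 1.4 = 2.8 per minute.
So μ = 2.8.
P(N ≥ 1) = 1 − P(N ≤ 0) ≈ 0.9392.

0.9392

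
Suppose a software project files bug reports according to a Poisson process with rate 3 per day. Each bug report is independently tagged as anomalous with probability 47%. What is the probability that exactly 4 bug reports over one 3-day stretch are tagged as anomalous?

0.1941

Thinning: the bug reports that are tagged as anomalous themselves form a Poisson process with rate 0.47 × 3 = 1.41 per day.
Over the interval, μ = 1.41 × 3 = 4.23 (a 3-day stretch = 3 days).
P(N = 4) = e^(−4.23) · 4.23^4/4! ≈ 0.1941.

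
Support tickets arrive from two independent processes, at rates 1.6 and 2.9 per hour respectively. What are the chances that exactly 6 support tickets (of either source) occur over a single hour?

0.1281

Independent Poisson processes superpose: combined rate λ = 1.6 + 2.9 = 4.5 per hour.
So μ = 4.5.
P(N = 6) = e^(−4.5) · 4.5^6/6! ≈ 0.1281.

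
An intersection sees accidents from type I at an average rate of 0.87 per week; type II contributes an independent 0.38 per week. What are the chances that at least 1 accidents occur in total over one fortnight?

Independent Poisson processes superpose: combined rate λ = 0.87 + 0.38 = 1.25 per week.
Over the interval, μ = 1.25 × 2 = 2.5 (a fortnight = 2 weeks).
P(N ≥ 1) = 1 − P(N ≤ 0) ≈ 0.9179.

0.9179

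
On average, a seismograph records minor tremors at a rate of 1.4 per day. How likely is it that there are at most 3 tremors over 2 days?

Over the interval, μ = 1.4 × 2 = 2.8 (2 days).
P(N ≤ 3) = Σ_{j=0}^{3} e^(−μ) μ^j/j! ≈ 0.6919.

0.6919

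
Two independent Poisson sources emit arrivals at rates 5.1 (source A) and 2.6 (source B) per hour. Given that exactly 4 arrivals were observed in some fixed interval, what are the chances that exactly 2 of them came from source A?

0.3001

Given the total, each event is independently from source A with probability p = λ_A/(λ_A+λ_B) = 5.1/7.7 ≈ 0.6623.
So K ~ Binomial(4, 5.1/7.7): P(K = 2) = C(4,2) · (5.1/7.7)^2 · (2.6/7.7)^2 ≈ 0.3001.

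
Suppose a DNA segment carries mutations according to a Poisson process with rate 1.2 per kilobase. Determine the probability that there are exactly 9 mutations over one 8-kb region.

0.1293

Over the interval, μ = 1.2 × 8 = 9.6 (an 8-kb region = 8 kilobases).
P(N = 9) = e^(−μ) μ^9/9! = e^(−9.6) · 9.6^9/362880 ≈ 0.1293.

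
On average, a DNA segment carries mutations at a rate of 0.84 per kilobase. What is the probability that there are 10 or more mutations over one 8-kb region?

Over the interval, μ = 0.84 × 8 = 6.72 (an 8-kb region = 8 kilobases).
P(N ≥ 10) = 1 − P(N ≤ 9) = 1 − Σ_{j=0}^{9} e^(−μ) μ^j/j! ≈ 0.1423.

0.1423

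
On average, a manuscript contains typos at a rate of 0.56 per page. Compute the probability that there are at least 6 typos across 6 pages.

Over the interval, μ = 0.56 × 6 = 3.36 (6 pages).
P(N ≥ 6) = 1 − P(N ≤ 5) = 1 − Σ_{j=0}^{5} e^(−μ) μ^j/j! ≈ 0.1245.

0.1245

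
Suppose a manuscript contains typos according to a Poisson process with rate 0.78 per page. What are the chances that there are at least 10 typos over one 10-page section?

0.2589

Over the interval, μ = 0.78 × 10 = 7.8 (a 10-page section = 10 pages).
P(N ≥ 10) = 1 − P(N ≤ 9) = 1 − Σ_{j=0}^{9} e^(−μ) μ^j/j! ≈ 0.2589.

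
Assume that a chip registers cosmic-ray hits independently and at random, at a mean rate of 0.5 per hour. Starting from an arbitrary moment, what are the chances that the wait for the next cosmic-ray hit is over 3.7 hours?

0.1572

The wait for the next event is exponential with rate λ = 0.5 per hour.
P(T > 3.7) = e^(−λt) = e^(−0.5 × 3.7) = e^(−1.85) ≈ 0.1572.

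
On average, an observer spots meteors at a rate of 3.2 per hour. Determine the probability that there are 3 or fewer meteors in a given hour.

0.6025

With mean μ = 3.2 per hour,
P(N ≤ 3) = Σ_{j=0}^{3} e^(−μ) μ^j/j! ≈ 0.6025.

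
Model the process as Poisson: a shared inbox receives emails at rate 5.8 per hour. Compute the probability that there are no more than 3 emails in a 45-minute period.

Over the interval, μ = 5.8 × 0.75 = 4.35 (a 45-minute period = 0.75 hours).
P(N ≤ 3) = Σ_{j=0}^{3} e^(−μ) μ^j/j! ≈ 0.3682.

0.3682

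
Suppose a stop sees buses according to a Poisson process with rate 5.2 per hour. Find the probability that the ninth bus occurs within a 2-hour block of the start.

Over the interval, μ = 5.2 × 2 = 10.4 (a 2-hour block = 2 hours).
The ninth arrival falls in the interval iff at least 9 events occur there: P(S_9 ≤ t) = P(N ≥ 9) = 1 − P(N ≤ 8) ≈ 0.7104.

0.7104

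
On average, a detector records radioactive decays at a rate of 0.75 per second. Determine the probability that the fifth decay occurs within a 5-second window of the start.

0.3225

Over the interval, μ = 0.75 × 5 = 3.75 (a 5-second window = 5 seconds).
The fifth arrival falls in the interval iff at least 5 events occur there: P(S_5 ≤ t) = P(N ≥ 5) = 1 − P(N ≤ 4) ≈ 0.3225.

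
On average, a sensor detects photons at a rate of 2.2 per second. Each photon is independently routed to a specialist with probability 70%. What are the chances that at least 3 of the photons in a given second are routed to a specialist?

Thinning: the photons that are routed to a specialist themselves form a Poisson process with rate 0.7 × 2.2 = 1.54 per second.
So μ = 1.54.
P(N ≥ 3) = 1 − P(N ≤ 2) ≈ 0.2013.

0.2013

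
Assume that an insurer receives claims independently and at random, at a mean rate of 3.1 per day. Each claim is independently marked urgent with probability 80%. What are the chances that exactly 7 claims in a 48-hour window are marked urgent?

Thinning: the claims that are marked urgent themselves form a Poisson process with rate 0.8 × 3.1 = 2.48 per day.
Over the interval, μ = 2.48 × 2 = 4.96 (a 48-hour window = 2 days).
P(N = 7) = e^(−4.96) · 4.96^7/7! ≈ 0.1028.

0.1028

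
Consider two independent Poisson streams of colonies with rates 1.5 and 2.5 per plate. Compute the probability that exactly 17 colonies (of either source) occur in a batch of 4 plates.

Independent Poisson processes superpose: combined rate λ = 1.5 + 2.5 = 4 per plate.
Over the interval, μ = 4 × 4 = 16 (a batch of 4 plates = 4 plates).
P(N = 17) = e^(−16) · 16^17/17! ≈ 0.0934.

0.0934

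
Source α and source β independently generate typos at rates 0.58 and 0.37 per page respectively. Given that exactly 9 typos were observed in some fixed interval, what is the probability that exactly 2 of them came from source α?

Given the total, each event is independently from source α with probability p = λ_α/(λ_α+λ_β) = 0.58/0.95 ≈ 0.6105.
So K ~ Binomial(9, 0.58/0.95): P(K = 2) = C(9,2) · (0.58/0.95)^2 · (0.37/0.95)^7 ≈ 0.0182.

0.0182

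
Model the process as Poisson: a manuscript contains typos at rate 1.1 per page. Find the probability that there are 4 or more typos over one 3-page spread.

Over the interval, μ = 1.1 × 3 = 3.3 (a 3-page spread = 3 pages).
P(N ≥ 4) = 1 − P(N ≤ 3) = 1 − Σ_{j=0}^{3} e^(−μ) μ^j/j! ≈ 0.4197.

0.4197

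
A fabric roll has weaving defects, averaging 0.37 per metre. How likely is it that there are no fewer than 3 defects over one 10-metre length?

0.7146

Over the interval, μ = 0.37 × 10 = 3.7 (a 10-metre length = 10 metres).
P(N ≥ 3) = 1 − P(N ≤ 2) = 1 − Σ_{j=0}^{2} e^(−μ) μ^j/j! ≈ 0.7146.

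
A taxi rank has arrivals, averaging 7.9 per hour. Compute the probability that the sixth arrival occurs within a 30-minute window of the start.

0.2071

Over the interval, μ = 7.9 × 0.5 = 3.95 (a 30-minute window = 0.5 hours).
The sixth arrival falls in the interval iff at least 6 events occur there: P(S_6 ≤ t) = P(N ≥ 6) = 1 − P(N ≤ 5) ≈ 0.2071.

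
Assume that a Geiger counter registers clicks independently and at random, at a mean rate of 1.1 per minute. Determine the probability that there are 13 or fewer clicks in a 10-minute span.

Over the interval, μ = 1.1 × 10 = 11 (a 10-minute span = 10 minutes).
P(N ≤ 13) = Σ_{j=0}^{13} e^(−μ) μ^j/j! ≈ 0.7813.

0.7813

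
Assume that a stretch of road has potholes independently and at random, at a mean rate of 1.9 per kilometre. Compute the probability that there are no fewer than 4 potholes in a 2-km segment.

Over the interval, μ = 1.9 × 2 = 3.8 (a 2-km segment = 2 kilometres).
P(N ≥ 4) = 1 − P(N ≤ 3) = 1 − Σ_{j=0}^{3} e^(−μ) μ^j/j! ≈ 0.5265.

0.5265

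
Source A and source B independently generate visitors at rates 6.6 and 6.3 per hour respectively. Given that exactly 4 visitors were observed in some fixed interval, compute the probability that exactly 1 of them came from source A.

0.2384

Given the total, each event is independently from source A with probability p = λ_A/(λ_A+λ_B) = 6.6/12.9 ≈ 0.5116.
So K ~ Binomial(4, 6.6/12.9): P(K = 1) = C(4,1) · (6.6/12.9)^1 · (6.3/12.9)^3 ≈ 0.2384.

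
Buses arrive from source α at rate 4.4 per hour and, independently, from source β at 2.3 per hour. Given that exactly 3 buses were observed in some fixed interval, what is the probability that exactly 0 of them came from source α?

0.0405

Given the total, each event is independently from source α with probability p = λ_α/(λ_α+λ_β) = 4.4/6.7 ≈ 0.6567.
So K ~ Binomial(3, 4.4/6.7): P(K = 0) = C(3,0) · (4.4/6.7)^0 · (2.3/6.7)^3 ≈ 0.0405.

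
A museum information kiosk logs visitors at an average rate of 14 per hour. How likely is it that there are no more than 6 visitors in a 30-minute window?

0.4497

Over the interval, μ = 14 × 0.5 = 7 (a 30-minute window = 0.5 hours).
P(N ≤ 6) = Σ_{j=0}^{6} e^(−μ) μ^j/j! ≈ 0.4497.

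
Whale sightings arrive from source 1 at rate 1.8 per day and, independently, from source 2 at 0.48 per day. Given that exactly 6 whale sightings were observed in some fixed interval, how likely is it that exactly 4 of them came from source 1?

0.2583

Given the total, each event is independently from source 1 with probability p = λ_1/(λ_1+λ_2) = 1.8/2.28 ≈ 0.7895.
So K ~ Binomial(6, 1.8/2.28): P(K = 4) = C(6,4) · (1.8/2.28)^4 · (0.48/2.28)^2 ≈ 0.2583.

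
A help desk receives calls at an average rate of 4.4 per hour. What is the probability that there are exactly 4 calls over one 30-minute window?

Over the interval, μ = 4.4 × 0.5 = 2.2 (a 30-minute window = 0.5 hours).
P(N = 4) = e^(−μ) μ^4/4! = e^(−2.2) · 2.2^4/24 ≈ 0.1082.

0.1082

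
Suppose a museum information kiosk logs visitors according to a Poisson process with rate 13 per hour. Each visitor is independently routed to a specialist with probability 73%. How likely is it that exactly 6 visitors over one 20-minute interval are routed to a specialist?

0.0588

Thinning: the visitors that are routed to a specialist themselves form a Poisson process with rate 0.73 × 13 = 9.49 per hour.
Over the interval, μ = 9.49 × 1/3 ≈ 3.16333 (a 20-minute interval = 1/3 hours).
P(N = 6) = e^(−3.16333) · 3.16333^6/6! ≈ 0.0588.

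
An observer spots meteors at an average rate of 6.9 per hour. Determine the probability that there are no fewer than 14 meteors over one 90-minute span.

Over the interval, μ = 6.9 × 1.5 = 10.35 (a 90-minute span = 1.5 hours).
P(N ≥ 14) = 1 − P(N ≤ 13) = 1 − Σ_{j=0}^{13} e^(−μ) μ^j/j! ≈ 0.1624.

0.1624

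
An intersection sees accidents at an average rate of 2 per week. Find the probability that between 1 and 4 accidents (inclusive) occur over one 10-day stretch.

Over the interval, μ = 2 × 10/7 ≈ 2.85714 (a 10-day stretch = 10/7 weeks).
P(1 ≤ N ≤ 4) = Σ_{j=1}^{4} e^(−2.85714) · 2.85714^j/j! ≈ 0.7812.

0.7812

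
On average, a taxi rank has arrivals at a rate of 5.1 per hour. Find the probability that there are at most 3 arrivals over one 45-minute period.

Over the interval, μ = 5.1 × 0.75 = 3.825 (a 45-minute period = 0.75 hours).
P(N ≤ 3) = Σ_{j=0}^{3} e^(−μ) μ^j/j! ≈ 0.4684.

0.4684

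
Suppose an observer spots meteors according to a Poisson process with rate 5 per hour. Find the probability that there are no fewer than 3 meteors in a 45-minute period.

Over the interval, μ = 5 × 0.75 = 3.75 (a 45-minute period = 0.75 hours).
P(N ≥ 3) = 1 − P(N ≤ 2) = 1 − Σ_{j=0}^{2} e^(−μ) μ^j/j! ≈ 0.7229.

0.7229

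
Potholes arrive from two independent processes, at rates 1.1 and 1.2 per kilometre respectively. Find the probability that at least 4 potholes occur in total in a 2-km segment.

0.6743

Independent Poisson processes superpose: combined rate λ = 1.1 + 1.2 = 2.3 per kilometre.
Over the interval, μ = 2.3 × 2 = 4.6 (a 2-km segment = 2 kilometres).
P(N ≥ 4) = 1 − P(N ≤ 3) ≈ 0.6743.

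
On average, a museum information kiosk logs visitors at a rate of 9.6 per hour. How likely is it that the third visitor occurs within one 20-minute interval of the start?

Over the interval, μ = 9.6 × 1/3 = 3.2 (a 20-minute interval = 1/3 hours).
The third arrival falls in the interval iff at least 3 events occur there: P(S_3 ≤ t) = P(N ≥ 3) = 1 − P(N ≤ 2) ≈ 0.6201.

0.6201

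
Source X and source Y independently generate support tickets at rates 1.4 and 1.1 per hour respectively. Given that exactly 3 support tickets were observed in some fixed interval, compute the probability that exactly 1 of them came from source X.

Given the total, each event is independently from source X with probability p = λ_X/(λ_X+λ_Y) = 1.4/2.5 = 0.5600.
So K ~ Binomial(3, 1.4/2.5): P(K = 1) = C(3,1) · (1.4/2.5)^1 · (1.1/2.5)^2 ≈ 0.3252.

0.3252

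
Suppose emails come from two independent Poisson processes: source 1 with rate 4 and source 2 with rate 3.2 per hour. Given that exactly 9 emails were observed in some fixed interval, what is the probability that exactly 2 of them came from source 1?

Given the total, each event is independently from source 1 with probability p = λ_1/(λ_1+λ_2) = 4/7.2 ≈ 0.5556.
So K ~ Binomial(9, 4/7.2): P(K = 2) = C(9,2) · (4/7.2)^2 · (3.2/7.2)^7 ≈ 0.0381.

0.0381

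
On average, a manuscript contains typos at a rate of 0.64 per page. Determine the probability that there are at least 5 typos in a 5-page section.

0.2194

Over the interval, μ = 0.64 × 5 = 3.2 (a 5-page section = 5 pages).
P(N ≥ 5) = 1 − P(N ≤ 4) = 1 − Σ_{j=0}^{4} e^(−μ) μ^j/j! ≈ 0.2194.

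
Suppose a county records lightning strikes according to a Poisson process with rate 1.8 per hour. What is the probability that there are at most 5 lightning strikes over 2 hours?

Over the interval, μ = 1.8 × 2 = 3.6 (2 hours).
P(N ≤ 5) = Σ_{j=0}^{5} e^(−μ) μ^j/j! ≈ 0.8441.

0.8441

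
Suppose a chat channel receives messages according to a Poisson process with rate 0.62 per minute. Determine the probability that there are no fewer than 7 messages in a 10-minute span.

0.4258

Over the interval, μ = 0.62 × 10 = 6.2 (a 10-minute span = 10 minutes).
P(N ≥ 7) = 1 − P(N ≤ 6) = 1 − Σ_{j=0}^{6} e^(−μ) μ^j/j! ≈ 0.4258.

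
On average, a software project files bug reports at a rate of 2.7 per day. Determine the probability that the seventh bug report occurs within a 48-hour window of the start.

0.2983

Over the interval, μ = 2.7 × 2 = 5.4 (a 48-hour window = 2 days).
The seventh arrival falls in the interval iff at least 7 events occur there: P(S_7 ≤ t) = P(N ≥ 7) = 1 − P(N ≤ 6) ≈ 0.2983.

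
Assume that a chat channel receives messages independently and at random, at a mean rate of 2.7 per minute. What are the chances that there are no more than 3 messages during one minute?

With mean μ = 2.7 per minute,
P(N ≤ 3) = Σ_{j=0}^{3} e^(−μ) μ^j/j! ≈ 0.7141.

0.7141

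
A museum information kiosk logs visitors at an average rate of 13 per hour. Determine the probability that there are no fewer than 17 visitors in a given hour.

With mean μ = 13 per hour,
P(N ≥ 17) = 1 − P(N ≤ 16) = 1 − Σ_{j=0}^{16} e^(−μ) μ^j/j! ≈ 0.1645.

0.1645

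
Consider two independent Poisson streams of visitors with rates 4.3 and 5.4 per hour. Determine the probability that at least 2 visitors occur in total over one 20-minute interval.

Independent Poisson processes superpose: combined rate λ = 4.3 + 5.4 = 9.7 per hour.
Over the interval, μ = 9.7 × 1/3 ≈ 3.23333 (a 20-minute interval = 1/3 hours).
P(N ≥ 2) = 1 − P(N ≤ 1) ≈ 0.8331.

0.8331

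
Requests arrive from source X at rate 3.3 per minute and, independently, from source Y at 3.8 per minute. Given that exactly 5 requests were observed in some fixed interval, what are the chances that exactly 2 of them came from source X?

0.3312

Given the total, each event is independently from source X with probability p = λ_X/(λ_X+λ_Y) = 3.3/7.1 ≈ 0.4648.
So K ~ Binomial(5, 3.3/7.1): P(K = 2) = C(5,2) · (3.3/7.1)^2 · (3.8/7.1)^3 ≈ 0.3312.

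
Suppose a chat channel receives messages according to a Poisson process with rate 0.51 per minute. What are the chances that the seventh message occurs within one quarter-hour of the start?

Over the interval, μ = 0.51 × 15 = 7.65 (a quarter-hour = 15 minutes).
The seventh arrival falls in the interval iff at least 7 events occur there: P(S_7 ≤ t) = P(N ≥ 7) = 1 − P(N ≤ 6) ≈ 0.6420.

0.6420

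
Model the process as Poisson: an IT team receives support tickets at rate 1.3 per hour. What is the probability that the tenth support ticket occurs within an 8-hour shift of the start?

Over the interval, μ = 1.3 × 8 = 10.4 (an 8-hour shift = 8 hours).
The tenth arrival falls in the interval iff at least 10 events occur there: P(S_10 ≤ t) = P(N ≥ 10) = 1 − P(N ≤ 9) ≈ 0.5910.

0.5910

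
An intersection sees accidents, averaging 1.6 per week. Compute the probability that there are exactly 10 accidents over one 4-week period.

Over the interval, μ = 1.6 × 4 = 6.4 (a 4-week period = 4 weeks).
P(N = 10) = e^(−μ) μ^10/10! = e^(−6.4) · 6.4^10/3628800 ≈ 0.0528.

0.0528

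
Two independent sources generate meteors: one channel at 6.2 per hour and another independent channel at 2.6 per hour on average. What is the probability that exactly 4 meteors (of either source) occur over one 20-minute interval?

Independent Poisson processes superpose: combined rate λ = 6.2 + 2.6 = 8.8 per hour.
Over the interval, μ = 8.8 × 1/3 ≈ 2.93333 (a 20-minute interval = 1/3 hours).
P(N = 4) = e^(−2.93333) · 2.93333^4/4! ≈ 0.1642.

0.1642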